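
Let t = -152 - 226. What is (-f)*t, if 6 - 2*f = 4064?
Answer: -766962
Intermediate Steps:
t = -378
f = -2029 (f = 3 - 1/2*4064 = 3 - 2032 = -2029)
(-f)*t = -1*(-2029)*(-378) = 2029*(-378) = -766962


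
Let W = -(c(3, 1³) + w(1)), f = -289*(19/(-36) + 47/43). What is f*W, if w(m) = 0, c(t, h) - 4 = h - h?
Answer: 252875/387 ≈ 653.42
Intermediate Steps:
c(t, h) = 4 (c(t, h) = 4 + (h - h) = 4 + 0 = 4)
f = -252875/1548 (f = -289*(19*(-1/36) + 47*(1/43)) = -289*(-19/36 + 47/43) = -289*875/1548 = -252875/1548 ≈ -163.36)
W = -4 (W = -(4 + 0) = -1*4 = -4)
f*W = -252875/1548*(-4) = 252875/387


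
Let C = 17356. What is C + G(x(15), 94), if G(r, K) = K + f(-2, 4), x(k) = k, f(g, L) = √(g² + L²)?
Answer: 17450 + 2*√5 ≈ 17454.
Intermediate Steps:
f(g, L) = √(L² + g²)
G(r, K) = K + 2*√5 (G(r, K) = K + √(4² + (-2)²) = K + √(16 + 4) = K + √20 = K + 2*√5)
C + G(x(15), 94) = 17356 + (94 + 2*√5) = 17450 + 2*√5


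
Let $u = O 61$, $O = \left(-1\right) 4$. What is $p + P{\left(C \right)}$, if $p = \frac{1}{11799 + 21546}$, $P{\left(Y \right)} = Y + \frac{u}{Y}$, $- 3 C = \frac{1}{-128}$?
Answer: $- \frac{399909508117}{4268160} \approx -93696.0$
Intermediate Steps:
$O = -4$
$C = \frac{1}{384}$ ($C = - \frac{1}{3 \left(-128\right)} = \left(- \frac{1}{3}\right) \left(- \frac{1}{128}\right) = \frac{1}{384} \approx 0.0026042$)
$u = -244$ ($u = \left(-4\right) 61 = -244$)
$P{\left(Y \right)} = Y - \frac{244}{Y}$
$p = \frac{1}{33345} \approx 2.999 \cdot 10^{-5}$
$p + P{\left(C \right)} = \frac{1}{33345} + \left(\frac{1}{384} - 244 \frac{1}{\frac{1}{384}}\right) = \frac{1}{33345} + \left(\frac{1}{384} - 93696\right) = \frac{1}{33345} - \frac{35979263}{384} = - \frac{399909508117}{4268160}$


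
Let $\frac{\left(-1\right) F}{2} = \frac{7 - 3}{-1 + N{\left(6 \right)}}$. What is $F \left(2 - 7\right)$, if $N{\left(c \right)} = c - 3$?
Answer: $20$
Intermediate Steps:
$N{\left(c \right)} = -3 + c$ ($N{\left(c \right)} = c - 3 = -3 + c$)
$F = -4$ ($F = - 2 \frac{7 - 3}{-1 + \left(-3 + 6\right)} = - 2 \frac{4}{-1 + 3} = - 2 \cdot \frac{4}{2} = - 2 \cdot 4 \cdot \frac{1}{2} = \left(-2\right) 2 = -4$)
$F \left(2 - 7\right) = - 4 \left(2 - 7\right) = \left(-4\right) \left(-5\right) = 20$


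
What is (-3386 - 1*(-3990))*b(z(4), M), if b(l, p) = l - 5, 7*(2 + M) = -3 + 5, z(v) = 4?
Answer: -604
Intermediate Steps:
M = -12/7 (M = -2 + (-3 + 5)/7 = -2 + (1/7)*2 = -2 + 2/7 = -12/7 ≈ -1.7143)
b(l, p) = -5 + l
(-3386 - 1*(-3990))*b(z(4), M) = (-3386 - 1*(-3990))*(-5 + 4) = (-3386 + 3990)*(-1) = 604*(-1) = -604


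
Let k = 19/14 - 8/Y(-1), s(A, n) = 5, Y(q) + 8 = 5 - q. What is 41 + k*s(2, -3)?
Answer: 949/14 ≈ 67.786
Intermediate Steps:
Y(q) = -3 - q (Y(q) = -8 + (5 - q) = -3 - q)
k = 75/14 (k = 19/14 - 8/(-3 - 1*(-1)) = 19*(1/14) - 8/(-3 + 1) = 19/14 - 8/(-2) = 19/14 - 8*(-½) = 19/14 + 4 = 75/14 ≈ 5.3571)
41 + k*s(2, -3) = 41 + (75/14)*5 = 41 + 375/14 = 949/14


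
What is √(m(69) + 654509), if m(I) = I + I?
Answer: √654647 ≈ 809.10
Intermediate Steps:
m(I) = 2*I
√(m(69) + 654509) = √(2*69 + 654509) = √(138 + 654509) = √654647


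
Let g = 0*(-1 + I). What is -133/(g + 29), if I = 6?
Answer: -133/29 ≈ -4.5862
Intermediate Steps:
g = 0 (g = 0*(-1 + 6) = 0*5 = 0)
-133/(g + 29) = -133/(0 + 29) = -133/29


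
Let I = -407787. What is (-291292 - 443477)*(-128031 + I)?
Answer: 393702456042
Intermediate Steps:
(-291292 - 443477)*(-128031 + I) = (-291292 - 443477)*(-128031 - 407787) = -734769*(-535818) = 393702456042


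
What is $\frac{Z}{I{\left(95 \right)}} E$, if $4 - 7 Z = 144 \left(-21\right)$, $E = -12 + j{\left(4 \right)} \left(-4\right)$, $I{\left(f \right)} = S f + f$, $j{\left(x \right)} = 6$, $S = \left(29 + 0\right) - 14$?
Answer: $- \frac{6813}{665} \approx -10.245$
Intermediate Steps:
$S = 15$ ($S = 29 - 14 = 15$)
$I{\left(f \right)} = 16 f$ ($I{\left(f \right)} = 15 f + f = 16 f$)
$E = -36$ ($E = -12 + 6 \left(-4\right) = -12 - 24 = -36$)
$Z = \frac{3028}{7}$ ($Z = \frac{4}{7} - \frac{144 \left(-21\right)}{7} = \frac{4}{7} - -432 = \frac{4}{7} + 432 = \frac{3028}{7} \approx 432.57$)
$\frac{Z}{I{\left(95 \right)}} E = \frac{3028}{7 \cdot 16 \cdot 95} \left(-36\right) = \frac{3028}{7 \cdot 1520} \left(-36\right) = \frac{3028}{7} \cdot \frac{1}{1520} \left(-36\right) = \frac{757}{2660} \left(-36\right) = - \frac{6813}{665}$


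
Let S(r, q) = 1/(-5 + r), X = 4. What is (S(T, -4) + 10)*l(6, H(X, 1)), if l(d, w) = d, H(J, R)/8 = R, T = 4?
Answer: 54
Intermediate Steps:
H(J, R) = 8*R
(S(T, -4) + 10)*l(6, H(X, 1)) = (1/(-5 + 4) + 10)*6 = (1/(-1) + 10)*6 = (-1 + 10)*6 = 9*6 = 54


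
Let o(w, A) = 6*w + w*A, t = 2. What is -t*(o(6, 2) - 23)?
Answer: -50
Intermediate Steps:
o(w, A) = 6*w + A*w
-t*(o(6, 2) - 23) = -2*(6*(6 + 2) - 23) = -2*(6*8 - 23) = -2*(48 - 23) = -2*25 = -1*50 = -50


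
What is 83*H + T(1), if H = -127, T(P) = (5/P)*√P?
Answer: -10536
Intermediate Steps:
T(P) = 5/√P
83*H + T(1) = 83*(-127) + 5/√1 = -10541 + 5*1 = -10541 + 5 = -10536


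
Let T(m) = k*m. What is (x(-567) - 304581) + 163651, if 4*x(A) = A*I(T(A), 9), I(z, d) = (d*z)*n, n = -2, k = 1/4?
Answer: -4020841/8 ≈ -5.0261e+5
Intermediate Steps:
k = ¼ ≈ 0.25000
T(m) = m/4
I(z, d) = -2*d*z (I(z, d) = (d*z)*(-2) = -2*d*z)
x(A) = -9*A²/8 (x(A) = (A*(-2*9*A/4))/4 = (A*(-9*A/2))/4 = (-9*A²/2)/4 = -9*A²/8)
(x(-567) - 304581) + 163651 = (-9/8*(-567)² - 304581) + 163651 = (-9/8*321489 - 304581) + 163651 = (-2893401/8 - 304581) + 163651 = -5330049/8 + 163651 = -4020841/8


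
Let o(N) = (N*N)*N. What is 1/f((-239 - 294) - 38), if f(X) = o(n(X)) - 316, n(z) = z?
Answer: -1/186169727 ≈ -5.3714e-9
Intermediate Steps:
o(N) = N³ (o(N) = N²*N = N³)
f(X) = -316 + X³ (f(X) = X³ - 316 = -316 + X³)
1/f((-239 - 294) - 38) = 1/(-316 + ((-239 - 294) - 38)³) = 1/(-316 + (-533 - 38)³) = 1/(-316 + (-571)³) = 1/(-316 - 186169411) = 1/(-186169727) = -1/186169727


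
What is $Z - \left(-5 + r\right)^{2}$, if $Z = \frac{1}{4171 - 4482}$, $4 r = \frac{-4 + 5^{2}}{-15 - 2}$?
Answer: $- \frac{40534455}{1438064} \approx -28.187$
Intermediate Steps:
$r = - \frac{21}{68}$ ($r = \frac{\left(-4 + 5^{2}\right) \frac{1}{-15 - 2}}{4} = \frac{\left(-4 + 25\right) \frac{1}{-17}}{4} = \frac{21 \left(- \frac{1}{17}\right)}{4} = \frac{1}{4} \left(- \frac{21}{17}\right) = - \frac{21}{68} \approx -0.30882$)
$Z = - \frac{1}{311}$ ($Z = \frac{1}{-311} = - \frac{1}{311} \approx -0.0032154$)
$Z - \left(-5 + r\right)^{2} = - \frac{1}{311} - \left(-5 - \frac{21}{68}\right)^{2} = - \frac{1}{311} - \left(- \frac{361}{68}\right)^{2} = - \frac{1}{311} - \frac{130321}{4624} = - \frac{40534455}{1438064}$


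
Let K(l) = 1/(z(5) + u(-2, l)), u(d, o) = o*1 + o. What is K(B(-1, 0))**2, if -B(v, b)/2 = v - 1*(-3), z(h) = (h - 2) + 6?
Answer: 1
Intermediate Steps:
z(h) = 4 + h (z(h) = (-2 + h) + 6 = 4 + h)
u(d, o) = 2*o (u(d, o) = o + o = 2*o)
B(v, b) = -6 - 2*v (B(v, b) = -2*(v - 1*(-3)) = -2*(v + 3) = -2*(3 + v) = -6 - 2*v)
K(l) = 1/(9 + 2*l) (K(l) = 1/((4 + 5) + 2*l) = 1/(9 + 2*l))
K(B(-1, 0))**2 = (1/(9 + 2*(-6 - 2*(-1))))**2 = (1/(9 + 2*(-6 + 2)))**2 = (1/(9 + 2*(-4)))**2 = (1/(9 - 8))**2 = (1/1)**2 = 1**2 = 1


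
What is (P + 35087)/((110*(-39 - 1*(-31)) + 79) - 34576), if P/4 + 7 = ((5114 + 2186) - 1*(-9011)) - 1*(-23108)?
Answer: -192735/35377 ≈ -5.4480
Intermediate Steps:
P = 157648 (P = -28 + 4*(((5114 + 2186) - 1*(-9011)) - 1*(-23108)) = -28 + 4*((7300 + 9011) + 23108) = -28 + 4*(16311 + 23108) = -28 + 4*39419 = -28 + 157676 = 157648)
(P + 35087)/((110*(-39 - 1*(-31)) + 79) - 34576) = (157648 + 35087)/((110*(-39 - 1*(-31)) + 79) - 34576) = 192735/((110*(-39 + 31) + 79) - 34576) = 192735/((110*(-8) + 79) - 34576) = 192735/((-880 + 79) - 34576) = 192735/(-801 - 34576) = 192735/(-35377) = 192735*(-1/35377) = -192735/35377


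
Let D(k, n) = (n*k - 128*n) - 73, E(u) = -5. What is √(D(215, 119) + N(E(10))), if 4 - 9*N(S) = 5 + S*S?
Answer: √92494/3 ≈ 101.38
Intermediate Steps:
N(S) = -⅑ - S²/9 (N(S) = 4/9 - (5 + S*S)/9 = 4/9 - (5 + S²)/9 = 4/9 + (-5/9 - S²/9) = -⅑ - S²/9)
D(k, n) = -73 - 128*n + k*n (D(k, n) = (k*n - 128*n) - 73 = (-128*n + k*n) - 73 = -73 - 128*n + k*n)
√(D(215, 119) + N(E(10))) = √((-73 - 128*119 + 215*119) + (-⅑ - ⅑*(-5)²)) = √((-73 - 15232 + 25585) + (-⅑ - ⅑*25)) = √(10280 + (-⅑ - 25/9)) = √(10280 - 26/9) = √(92494/9) = √92494/3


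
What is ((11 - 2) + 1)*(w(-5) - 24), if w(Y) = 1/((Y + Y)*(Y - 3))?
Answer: -1919/8 ≈ -239.88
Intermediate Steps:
w(Y) = 1/(2*Y*(-3 + Y)) (w(Y) = 1/(((2*Y))*(-3 + Y)) = (1/(2*Y))/(-3 + Y) = 1/(2*Y*(-3 + Y)))
((11 - 2) + 1)*(w(-5) - 24) = ((11 - 2) + 1)*((½)/(-5*(-3 - 5)) - 24) = (9 + 1)*((½)*(-⅕)/(-8) - 24) = 10*((½)*(-⅕)*(-⅛) - 24) = 10*(1/80 - 24) = 10*(-1919/80) = -1919/8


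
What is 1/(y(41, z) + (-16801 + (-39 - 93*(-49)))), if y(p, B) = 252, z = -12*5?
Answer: -1/12031 ≈ -8.3119e-5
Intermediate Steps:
z = -60
1/(y(41, z) + (-16801 + (-39 - 93*(-49)))) = 1/(252 + (-16801 + (-39 - 93*(-49)))) = 1/(252 + (-16801 + (-39 + 4557))) = 1/(252 + (-16801 + 4518)) = 1/(252 - 12283) = 1/(-12031) = -1/12031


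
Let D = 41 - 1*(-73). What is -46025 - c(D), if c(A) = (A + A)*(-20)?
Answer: -41465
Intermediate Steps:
D = 114 (D = 41 + 73 = 114)
c(A) = -40*A (c(A) = (2*A)*(-20) = -40*A)
-46025 - c(D) = -46025 - (-40)*114 = -46025 - 1*(-4560) = -46025 + 4560 = -41465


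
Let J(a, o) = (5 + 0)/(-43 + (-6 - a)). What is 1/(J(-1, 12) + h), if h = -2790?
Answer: -48/133925 ≈ -0.00035841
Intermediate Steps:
J(a, o) = 5/(-49 - a)
1/(J(-1, 12) + h) = 1/(-5/(49 - 1) - 2790) = 1/(-5/48 - 2790) = 1/(-133925/48) = -48/133925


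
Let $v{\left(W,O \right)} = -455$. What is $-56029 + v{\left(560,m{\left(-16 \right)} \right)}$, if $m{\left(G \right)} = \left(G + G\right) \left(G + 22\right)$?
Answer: $-56484$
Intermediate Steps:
$m{\left(G \right)} = 2 G \left(22 + G\right)$
$-56029 + v{\left(560,m{\left(-16 \right)} \right)} = -56029 - 455 = -56484$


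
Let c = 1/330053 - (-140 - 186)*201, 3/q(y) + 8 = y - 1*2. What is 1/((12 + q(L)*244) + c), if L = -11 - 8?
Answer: 9571537/627057793139 ≈ 1.5264e-5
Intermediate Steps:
L = -19
q(y) = 3/(-10 + y) (q(y) = 3/(-8 + (y - 1*2)) = 3/(-8 + (y - 2)) = 3/(-8 + (-2 + y)) = 3/(-10 + y))
c = 21627052879/330053 (c = 1/330053 - (-326)*201 = 1/330053 - 1*(-65526) = 1/330053 + 65526 = 21627052879/330053 ≈ 65526.)
1/((12 + q(L)*244) + c) = 1/((12 + (3/(-10 - 19))*244) + 21627052879/330053) = 1/((12 + (3/(-29))*244) + 21627052879/330053) = 1/((12 + (3*(-1/29))*244) + 21627052879/330053) = 1/((12 - 3/29*244) + 21627052879/330053) = 1/((12 - 732/29) + 21627052879/330053) = 1/(-384/29 + 21627052879/330053) = 1/(627057793139/9571537) = 9571537/627057793139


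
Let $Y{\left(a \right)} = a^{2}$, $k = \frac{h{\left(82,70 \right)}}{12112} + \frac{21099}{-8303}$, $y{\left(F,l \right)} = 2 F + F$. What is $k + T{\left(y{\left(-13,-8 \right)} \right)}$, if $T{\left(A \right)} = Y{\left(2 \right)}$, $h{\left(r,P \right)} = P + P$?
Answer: $\frac{36968769}{25141484} \approx 1.4704$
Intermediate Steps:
$h{\left(r,P \right)} = 2 P$
$y{\left(F,l \right)} = 3 F$
$k = - \frac{63597167}{25141484}$ ($k = \frac{2 \cdot 70}{12112} + \frac{21099}{-8303} = 140 \cdot \frac{1}{12112} + 21099 \left(- \frac{1}{8303}\right) = \frac{35}{3028} - \frac{21099}{8303} = - \frac{63597167}{25141484} \approx -2.5296$)
$T{\left(A \right)} = 4$ ($T{\left(A \right)} = 2^{2} = 4$)
$k + T{\left(y{\left(-13,-8 \right)} \right)} = - \frac{63597167}{25141484} + 4 = \frac{36968769}{25141484}$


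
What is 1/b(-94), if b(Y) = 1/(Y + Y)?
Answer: -188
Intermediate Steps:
b(Y) = 1/(2*Y)
1/b(-94) = 1/((½)/(-94)) = 1/((½)*(-1/94)) = 1/(-1/188) = -188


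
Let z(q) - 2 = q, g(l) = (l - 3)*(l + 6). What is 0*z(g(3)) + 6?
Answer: 6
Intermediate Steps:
g(l) = (-3 + l)*(6 + l)
z(q) = 2 + q
0*z(g(3)) + 6 = 0*(2 + (-18 + 3² + 3*3)) + 6 = 0*(2 + (-18 + 9 + 9)) + 6 = 0*(2 + 0) + 6 = 0*2 + 6 = 0 + 6 = 6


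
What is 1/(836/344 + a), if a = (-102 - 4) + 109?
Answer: 86/467 ≈ 0.18415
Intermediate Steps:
a = 3 (a = -106 + 109 = 3)
1/(836/344 + a) = 1/(836/344 + 3) = 1/(836*(1/344) + 3) = 1/(209/86 + 3) = 1/(467/86) = 86/467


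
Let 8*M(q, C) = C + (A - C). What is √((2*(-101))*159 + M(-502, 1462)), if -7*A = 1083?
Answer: I*√25195674/28 ≈ 179.27*I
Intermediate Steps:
A = -1083/7 (A = -⅐*1083 = -1083/7 ≈ -154.71)
M(q, C) = -1083/56 (M(q, C) = (C + (-1083/7 - C))/8 = (⅛)*(-1083/7) = -1083/56)
√((2*(-101))*159 + M(-502, 1462)) = √((2*(-101))*159 - 1083/56) = √(-202*159 - 1083/56) = √(-32118 - 1083/56) = √(-1799691/56) = I*√25195674/28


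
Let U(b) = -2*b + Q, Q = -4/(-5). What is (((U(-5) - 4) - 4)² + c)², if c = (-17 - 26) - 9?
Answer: 1218816/625 ≈ 1950.1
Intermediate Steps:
Q = ⅘ (Q = -4*(-⅕) = ⅘ ≈ 0.80000)
U(b) = ⅘ - 2*b (U(b) = -2*b + ⅘ = ⅘ - 2*b)
c = -52 (c = -43 - 9 = -52)
(((U(-5) - 4) - 4)² + c)² = ((((⅘ - 2*(-5)) - 4) - 4)² - 52)² = ((((⅘ + 10) - 4) - 4)² - 52)² = (((54/5 - 4) - 4)² - 52)² = ((34/5 - 4)² - 52)² = ((14/5)² - 52)² = (196/25 - 52)² = (-1104/25)² = 1218816/625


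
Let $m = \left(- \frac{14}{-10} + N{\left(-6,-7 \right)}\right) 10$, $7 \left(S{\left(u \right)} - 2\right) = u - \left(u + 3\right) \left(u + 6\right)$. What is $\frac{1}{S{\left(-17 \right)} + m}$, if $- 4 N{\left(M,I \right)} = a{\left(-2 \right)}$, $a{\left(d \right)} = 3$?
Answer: $- \frac{14}{223} \approx -0.06278$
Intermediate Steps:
$N{\left(M,I \right)} = - \frac{3}{4}$ ($N{\left(M,I \right)} = \left(- \frac{1}{4}\right) 3 = - \frac{3}{4}$)
$S{\left(u \right)} = 2 + \frac{u}{7} - \frac{\left(3 + u\right) \left(6 + u\right)}{7}$ ($S{\left(u \right)} = 2 + \frac{u - \left(u + 3\right) \left(u + 6\right)}{7} = 2 + \frac{u - \left(3 + u\right) \left(6 + u\right)}{7} = 2 + \left(\frac{u}{7} - \frac{\left(3 + u\right) \left(6 + u\right)}{7}\right) = 2 + \frac{u}{7} - \frac{\left(3 + u\right) \left(6 + u\right)}{7}$)
$m = \frac{13}{2}$ ($m = \left(- \frac{14}{-10} - \frac{3}{4}\right) 10 = \left(\left(-14\right) \left(- \frac{1}{10}\right) - \frac{3}{4}\right) 10 = \left(\frac{7}{5} - \frac{3}{4}\right) 10 = \frac{13}{20} \cdot 10 = \frac{13}{2} \approx 6.5$)
$\frac{1}{S{\left(-17 \right)} + m} = \frac{1}{\left(- \frac{4}{7} - - \frac{136}{7} - \frac{\left(-17\right)^{2}}{7}\right) + \frac{13}{2}} = \frac{1}{\left(- \frac{4}{7} + \frac{136}{7} - \frac{289}{7}\right) + \frac{13}{2}} = \frac{1}{- \frac{157}{7} + \frac{13}{2}} = \frac{1}{- \frac{223}{14}} = - \frac{14}{223}$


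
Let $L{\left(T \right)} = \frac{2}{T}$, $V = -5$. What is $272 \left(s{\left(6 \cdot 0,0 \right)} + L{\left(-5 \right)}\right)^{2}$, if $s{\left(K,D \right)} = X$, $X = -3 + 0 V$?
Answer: $\frac{78608}{25} \approx 3144.3$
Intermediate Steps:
$X = -3$ ($X = -3 + 0 \left(-5\right) = -3 + 0 = -3$)
$s{\left(K,D \right)} = -3$
$272 \left(s{\left(6 \cdot 0,0 \right)} + L{\left(-5 \right)}\right)^{2} = 272 \left(-3 + \frac{2}{-5}\right)^{2} = 272 \left(-3 + 2 \left(- \frac{1}{5}\right)\right)^{2} = 272 \left(-3 - \frac{2}{5}\right)^{2} = 272 \left(- \frac{17}{5}\right)^{2} = 272 \cdot \frac{289}{25} = \frac{78608}{25}$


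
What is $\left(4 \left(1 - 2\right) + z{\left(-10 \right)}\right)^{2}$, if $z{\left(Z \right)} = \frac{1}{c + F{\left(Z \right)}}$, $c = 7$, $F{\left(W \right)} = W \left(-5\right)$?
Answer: $\frac{51529}{3249} \approx 15.86$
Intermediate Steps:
$F{\left(W \right)} = - 5 W$
$z{\left(Z \right)} = \frac{1}{7 - 5 Z}$
$\left(4 \left(1 - 2\right) + z{\left(-10 \right)}\right)^{2} = \left(4 \left(1 - 2\right) - \frac{1}{-7 + 5 \left(-10\right)}\right)^{2} = \left(4 \left(-1\right) - \frac{1}{-7 - 50}\right)^{2} = \left(-4 - \frac{1}{-57}\right)^{2} = \left(-4 - - \frac{1}{57}\right)^{2} = \left(-4 + \frac{1}{57}\right)^{2} = \left(- \frac{227}{57}\right)^{2} = \frac{51529}{3249}$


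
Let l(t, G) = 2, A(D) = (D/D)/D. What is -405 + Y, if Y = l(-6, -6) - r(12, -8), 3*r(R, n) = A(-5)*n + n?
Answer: -6013/15 ≈ -400.87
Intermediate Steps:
A(D) = 1/D
r(R, n) = 4*n/15 (r(R, n) = (n/(-5) + n)/3 = (-n/5 + n)/3 = (4*n/5)/3 = 4*n/15)
Y = 62/15 (Y = 2 - 4*(-8)/15 = 2 - 1*(-32/15) = 2 + 32/15 = 62/15 ≈ 4.1333)
-405 + Y = -405 + 62/15 = -6013/15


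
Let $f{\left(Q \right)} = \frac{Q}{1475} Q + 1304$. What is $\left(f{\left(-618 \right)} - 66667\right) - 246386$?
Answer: $- \frac{459447851}{1475} \approx -3.1149 \cdot 10^{5}$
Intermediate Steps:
$f{\left(Q \right)} = 1304 + \frac{Q^{2}}{1475}$ ($f{\left(Q \right)} = Q \frac{1}{1475} Q + 1304 = \frac{Q}{1475} Q + 1304 = \frac{Q^{2}}{1475} + 1304 = 1304 + \frac{Q^{2}}{1475}$)
$\left(f{\left(-618 \right)} - 66667\right) - 246386 = \left(\left(1304 + \frac{\left(-618\right)^{2}}{1475}\right) - 66667\right) - 246386 = \left(\left(1304 + \frac{1}{1475} \cdot 381924\right) - 66667\right) - 246386 = \left(\left(1304 + \frac{381924}{1475}\right) - 66667\right) - 246386 = \left(\frac{2305324}{1475} - 66667\right) - 246386 = - \frac{96028501}{1475} - 246386 = - \frac{459447851}{1475}$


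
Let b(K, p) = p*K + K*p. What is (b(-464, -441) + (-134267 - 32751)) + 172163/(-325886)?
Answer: 78939193617/325886 ≈ 2.4223e+5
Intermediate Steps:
b(K, p) = 2*K*p (b(K, p) = K*p + K*p = 2*K*p)
(b(-464, -441) + (-134267 - 32751)) + 172163/(-325886) = (2*(-464)*(-441) + (-134267 - 32751)) + 172163/(-325886) = (409248 - 167018) + 172163*(-1/325886) = 242230 - 172163/325886 = 78939193617/325886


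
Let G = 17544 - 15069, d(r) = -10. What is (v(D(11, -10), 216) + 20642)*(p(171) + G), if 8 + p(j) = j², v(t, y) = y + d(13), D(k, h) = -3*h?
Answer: 661048384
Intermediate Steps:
v(t, y) = -10 + y (v(t, y) = y - 10 = -10 + y)
G = 2475
p(j) = -8 + j²
(v(D(11, -10), 216) + 20642)*(p(171) + G) = ((-10 + 216) + 20642)*((-8 + 171²) + 2475) = (206 + 20642)*((-8 + 29241) + 2475) = 20848*(29233 + 2475) = 20848*31708 = 661048384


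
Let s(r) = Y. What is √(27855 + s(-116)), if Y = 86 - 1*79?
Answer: √27862 ≈ 166.92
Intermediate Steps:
Y = 7 (Y = 86 - 79 = 7)
s(r) = 7
√(27855 + s(-116)) = √(27855 + 7) = √27862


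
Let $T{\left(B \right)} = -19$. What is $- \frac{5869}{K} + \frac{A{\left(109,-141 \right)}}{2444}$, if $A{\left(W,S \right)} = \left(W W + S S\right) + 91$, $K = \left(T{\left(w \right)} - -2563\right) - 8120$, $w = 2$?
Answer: $\frac{47989041}{3406936} \approx 14.086$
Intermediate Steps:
$K = -5576$ ($K = \left(-19 - -2563\right) - 8120 = \left(-19 + \left(-2513 + 5076\right)\right) - 8120 = \left(-19 + 2563\right) - 8120 = 2544 - 8120 = -5576$)
$A{\left(W,S \right)} = 91 + S^{2} + W^{2}$ ($A{\left(W,S \right)} = \left(W^{2} + S^{2}\right) + 91 = \left(S^{2} + W^{2}\right) + 91 = 91 + S^{2} + W^{2}$)
$- \frac{5869}{K} + \frac{A{\left(109,-141 \right)}}{2444} = - \frac{5869}{-5576} + \frac{91 + \left(-141\right)^{2} + 109^{2}}{2444} = \left(-5869\right) \left(- \frac{1}{5576}\right) + \left(91 + 19881 + 11881\right) \frac{1}{2444} = \frac{5869}{5576} + 31853 \cdot \frac{1}{2444} = \frac{5869}{5576} + \frac{31853}{2444} = \frac{47989041}{3406936}$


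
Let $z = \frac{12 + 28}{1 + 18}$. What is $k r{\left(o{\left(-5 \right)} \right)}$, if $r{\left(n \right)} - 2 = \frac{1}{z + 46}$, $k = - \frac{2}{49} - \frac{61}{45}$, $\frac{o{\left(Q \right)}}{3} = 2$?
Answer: $- \frac{5686913}{2015370} \approx -2.8218$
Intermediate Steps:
$o{\left(Q \right)} = 6$ ($o{\left(Q \right)} = 3 \cdot 2 = 6$)
$k = - \frac{3079}{2205}$ ($k = \left(-2\right) \frac{1}{49} - \frac{61}{45} = - \frac{2}{49} - \frac{61}{45} = - \frac{3079}{2205} \approx -1.3964$)
$z = \frac{40}{19} \approx 2.1053$
$r{\left(n \right)} = \frac{1847}{914}$ ($r{\left(n \right)} = 2 + \frac{1}{\frac{40}{19} + 46} = 2 + \frac{1}{\frac{914}{19}} = 2 + \frac{19}{914} = \frac{1847}{914}$)
$k r{\left(o{\left(-5 \right)} \right)} = \left(- \frac{3079}{2205}\right) \frac{1847}{914} = - \frac{5686913}{2015370}$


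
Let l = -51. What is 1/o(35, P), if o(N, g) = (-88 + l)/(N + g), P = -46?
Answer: 11/139 ≈ 0.079137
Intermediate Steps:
o(N, g) = -139/(N + g) (o(N, g) = (-88 - 51)/(N + g) = -139/(N + g))
1/o(35, P) = 1/(-139/(35 - 46)) = 1/(-139/(-11)) = 1/(-139*(-1/11)) = 1/(139/11) = 11/139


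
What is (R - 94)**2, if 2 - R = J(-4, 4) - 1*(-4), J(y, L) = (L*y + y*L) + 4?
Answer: 4624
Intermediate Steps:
J(y, L) = 4 + 2*L*y (J(y, L) = (L*y + L*y) + 4 = 2*L*y + 4 = 4 + 2*L*y)
R = 26 (R = 2 - ((4 + 2*4*(-4)) - 1*(-4)) = 2 - ((4 - 32) + 4) = 2 - (-28 + 4) = 2 - 1*(-24) = 2 + 24 = 26)
(R - 94)**2 = (26 - 94)**2 = (-68)**2 = 4624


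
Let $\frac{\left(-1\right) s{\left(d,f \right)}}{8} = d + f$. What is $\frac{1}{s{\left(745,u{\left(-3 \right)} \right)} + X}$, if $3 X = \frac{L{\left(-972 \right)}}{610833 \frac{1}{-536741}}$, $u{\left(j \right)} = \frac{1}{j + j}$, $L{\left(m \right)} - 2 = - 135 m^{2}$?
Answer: $\frac{1832499}{68448161383250} \approx 2.6772 \cdot 10^{-8}$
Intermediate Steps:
$L{\left(m \right)} = 2 - 135 m^{2}$
$u{\left(j \right)} = \frac{1}{2 j}$
$s{\left(d,f \right)} = - 8 d - 8 f$ ($s{\left(d,f \right)} = - 8 \left(d + f\right) = - 8 d - 8 f$)
$X = \frac{68459080633958}{1832499}$ ($X = \frac{\left(2 - 135 \left(-972\right)^{2}\right) \frac{1}{610833 \frac{1}{-536741}}}{3} = \frac{\left(2 - 127545840\right) \frac{1}{610833 \left(- \frac{1}{536741}\right)}}{3} = \frac{\left(2 - 127545840\right) \frac{1}{- \frac{610833}{536741}}}{3} = \frac{\left(-127545838\right) \left(- \frac{536741}{610833}\right)}{3} = \frac{1}{3} \cdot \frac{68459080633958}{610833} = \frac{68459080633958}{1832499} \approx 3.7358 \cdot 10^{7}$)
$\frac{1}{s{\left(745,u{\left(-3 \right)} \right)} + X} = \frac{1}{\left(\left(-8\right) 745 - 8 \frac{1}{2 \left(-3\right)}\right) + \frac{68459080633958}{1832499}} = \frac{1}{\left(-5960 - 8 \cdot \frac{1}{2} \left(- \frac{1}{3}\right)\right) + \frac{68459080633958}{1832499}} = \frac{1}{\left(-5960 - - \frac{4}{3}\right) + \frac{68459080633958}{1832499}} = \frac{1}{\left(-5960 + \frac{4}{3}\right) + \frac{68459080633958}{1832499}} = \frac{1}{- \frac{17876}{3} + \frac{68459080633958}{1832499}} = \frac{1}{\frac{68448161383250}{1832499}} = \frac{1832499}{68448161383250}$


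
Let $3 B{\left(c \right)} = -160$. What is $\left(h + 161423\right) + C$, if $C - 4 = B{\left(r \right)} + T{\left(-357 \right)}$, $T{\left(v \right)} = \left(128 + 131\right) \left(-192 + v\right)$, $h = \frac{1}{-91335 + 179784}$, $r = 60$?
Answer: $\frac{1696687685}{88449} \approx 19183.0$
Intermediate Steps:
$B{\left(c \right)} = - \frac{160}{3}$ ($B{\left(c \right)} = \frac{1}{3} \left(-160\right) = - \frac{160}{3}$)
$h = \frac{1}{88449} \approx 1.1306 \cdot 10^{-5}$
$T{\left(v \right)} = -49728 + 259 v$ ($T{\left(v \right)} = 259 \left(-192 + v\right) = -49728 + 259 v$)
$C = - \frac{426721}{3}$ ($C = 4 + \left(- \frac{160}{3} + \left(-49728 + 259 \left(-357\right)\right)\right) = 4 - \frac{426733}{3} = - \frac{426721}{3} \approx -1.4224 \cdot 10^{5}$)
$\left(h + 161423\right) + C = \left(\frac{1}{88449} + 161423\right) - \frac{426721}{3} = \frac{14277702928}{88449} - \frac{426721}{3} = \frac{1696687685}{88449}$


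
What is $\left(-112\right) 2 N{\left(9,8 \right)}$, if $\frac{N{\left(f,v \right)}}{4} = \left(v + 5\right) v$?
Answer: $-93184$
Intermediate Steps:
$N{\left(f,v \right)} = 4 v \left(5 + v\right)$ ($N{\left(f,v \right)} = 4 \left(v + 5\right) v = 4 \left(5 + v\right) v = 4 v \left(5 + v\right)$)
$\left(-112\right) 2 N{\left(9,8 \right)} = \left(-112\right) 2 \cdot 4 \cdot 8 \left(5 + 8\right) = - 224 \cdot 4 \cdot 8 \cdot 13 = \left(-224\right) 416 = -93184$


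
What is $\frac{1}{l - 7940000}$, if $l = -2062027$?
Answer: $- \frac{1}{10002027} \approx -9.998 \cdot 10^{-8}$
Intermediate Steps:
$\frac{1}{l - 7940000} = \frac{1}{-2062027 - 7940000} = \frac{1}{-10002027} = - \frac{1}{10002027}$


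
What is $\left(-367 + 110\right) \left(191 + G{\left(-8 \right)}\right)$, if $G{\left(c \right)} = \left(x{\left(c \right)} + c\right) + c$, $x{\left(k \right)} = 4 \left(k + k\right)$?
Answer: $-28527$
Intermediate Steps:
$x{\left(k \right)} = 8 k$ ($x{\left(k \right)} = 4 \cdot 2 k = 8 k$)
$G{\left(c \right)} = 10 c$ ($G{\left(c \right)} = \left(8 c + c\right) + c = 9 c + c = 10 c$)
$\left(-367 + 110\right) \left(191 + G{\left(-8 \right)}\right) = \left(-367 + 110\right) \left(191 + 10 \left(-8\right)\right) = - 257 \left(191 - 80\right) = \left(-257\right) 111 = -28527$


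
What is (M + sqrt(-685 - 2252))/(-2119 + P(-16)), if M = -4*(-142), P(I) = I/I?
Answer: -284/1059 - I*sqrt(2937)/2118 ≈ -0.26818 - 0.025587*I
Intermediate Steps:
P(I) = 1
M = 568
(M + sqrt(-685 - 2252))/(-2119 + P(-16)) = (568 + sqrt(-685 - 2252))/(-2119 + 1) = (568 + sqrt(-2937))/(-2118) = (568 + I*sqrt(2937))*(-1/2118) = -284/1059 - I*sqrt(2937)/2118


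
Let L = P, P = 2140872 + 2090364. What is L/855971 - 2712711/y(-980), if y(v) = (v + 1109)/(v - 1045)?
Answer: 1567351496425323/36806753 ≈ 4.2583e+7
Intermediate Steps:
y(v) = (1109 + v)/(-1045 + v)
P = 4231236
L = 4231236
L/855971 - 2712711/y(-980) = 4231236/855971 - 2712711*(-1045 - 980)/(1109 - 980) = 4231236*(1/855971) - 2712711/(129/(-2025)) = 4231236/855971 - 2712711/((-1/2025*129)) = 4231236/855971 - 2712711/(-43/675) = 4231236/855971 - 2712711*(-675/43) = 4231236/855971 + 1831079925/43 = 1567351496425323/36806753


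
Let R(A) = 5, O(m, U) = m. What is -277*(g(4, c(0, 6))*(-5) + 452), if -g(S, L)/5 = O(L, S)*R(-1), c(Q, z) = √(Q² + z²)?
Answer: -332954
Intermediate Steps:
g(S, L) = -25*L (g(S, L) = -5*L*5 = -25*L)
-277*(g(4, c(0, 6))*(-5) + 452) = -277*(-25*√(0² + 6²)*(-5) + 452) = -277*(-25*√(0 + 36)*(-5) + 452) = -277*(-25*√36*(-5) + 452) = -277*(-25*6*(-5) + 452) = -277*(-150*(-5) + 452) = -277*(750 + 452) = -277*1202 = -332954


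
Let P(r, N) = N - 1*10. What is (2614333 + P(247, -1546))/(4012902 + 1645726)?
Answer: 2612777/5658628 ≈ 0.46173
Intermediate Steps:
P(r, N) = -10 + N (P(r, N) = N - 10 = -10 + N)
(2614333 + P(247, -1546))/(4012902 + 1645726) = (2614333 + (-10 - 1546))/(4012902 + 1645726) = (2614333 - 1556)/5658628 = 2612777*(1/5658628) = 2612777/5658628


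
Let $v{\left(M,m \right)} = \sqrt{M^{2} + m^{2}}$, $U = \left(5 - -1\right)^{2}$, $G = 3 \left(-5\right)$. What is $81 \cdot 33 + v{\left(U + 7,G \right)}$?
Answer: $2673 + \sqrt{2074} \approx 2718.5$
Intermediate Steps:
$G = -15$
$U = 36$ ($U = \left(5 + \left(-3 + 4\right)\right)^{2} = \left(5 + 1\right)^{2} = 6^{2} = 36$)
$81 \cdot 33 + v{\left(U + 7,G \right)} = 81 \cdot 33 + \sqrt{\left(36 + 7\right)^{2} + \left(-15\right)^{2}} = 2673 + \sqrt{43^{2} + 225} = 2673 + \sqrt{1849 + 225} = 2673 + \sqrt{2074}$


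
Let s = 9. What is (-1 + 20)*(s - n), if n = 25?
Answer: -304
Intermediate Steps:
(-1 + 20)*(s - n) = (-1 + 20)*(9 - 1*25) = 19*(9 - 25) = 19*(-16) = -304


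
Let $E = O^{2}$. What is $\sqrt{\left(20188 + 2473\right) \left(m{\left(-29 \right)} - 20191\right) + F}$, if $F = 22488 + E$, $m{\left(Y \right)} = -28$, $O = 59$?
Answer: $3 i \sqrt{50906310} \approx 21405.0 i$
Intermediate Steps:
$E = 3481$ ($E = 59^{2} = 3481$)
$F = 25969$ ($F = 22488 + 3481 = 25969$)
$\sqrt{\left(20188 + 2473\right) \left(m{\left(-29 \right)} - 20191\right) + F} = \sqrt{\left(20188 + 2473\right) \left(-28 - 20191\right) + 25969} = \sqrt{22661 \left(-20219\right) + 25969} = \sqrt{-458182759 + 25969} = \sqrt{-458156790} = 3 i \sqrt{50906310}$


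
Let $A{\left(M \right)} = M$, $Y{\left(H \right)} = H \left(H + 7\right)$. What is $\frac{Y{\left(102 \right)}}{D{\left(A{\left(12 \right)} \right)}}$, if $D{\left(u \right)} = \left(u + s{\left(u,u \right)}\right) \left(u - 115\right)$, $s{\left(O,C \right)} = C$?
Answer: $- \frac{1853}{412} \approx -4.4976$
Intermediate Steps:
$Y{\left(H \right)} = H \left(7 + H\right)$
$D{\left(u \right)} = 2 u \left(-115 + u\right)$ ($D{\left(u \right)} = \left(u + u\right) \left(u - 115\right) = 2 u \left(-115 + u\right)$)
$\frac{Y{\left(102 \right)}}{D{\left(A{\left(12 \right)} \right)}} = \frac{102 \left(7 + 102\right)}{2 \cdot 12 \left(-115 + 12\right)} = \frac{102 \cdot 109}{2 \cdot 12 \left(-103\right)} = \frac{11118}{-2472} = 11118 \left(- \frac{1}{2472}\right) = - \frac{1853}{412}$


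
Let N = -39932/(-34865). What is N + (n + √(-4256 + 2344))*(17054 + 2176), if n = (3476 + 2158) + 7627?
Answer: 8890889870882/34865 + 38460*I*√478 ≈ 2.5501e+8 + 8.4086e+5*I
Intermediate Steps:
n = 13261 (n = 5634 + 7627 = 13261)
N = 39932/34865 (N = -39932*(-1/34865) = 39932/34865 ≈ 1.1453)
N + (n + √(-4256 + 2344))*(17054 + 2176) = 39932/34865 + (13261 + √(-4256 + 2344))*(17054 + 2176) = 39932/34865 + (13261 + √(-1912))*19230 = 39932/34865 + (13261 + 2*I*√478)*19230 = 39932/34865 + (255009030 + 38460*I*√478) = 8890889870882/34865 + 38460*I*√478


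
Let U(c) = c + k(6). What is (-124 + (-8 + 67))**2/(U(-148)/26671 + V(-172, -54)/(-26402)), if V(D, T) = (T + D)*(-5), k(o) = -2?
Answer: -297510870995/3409853 ≈ -87250.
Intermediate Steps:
U(c) = -2 + c (U(c) = c - 2 = -2 + c)
V(D, T) = -5*D - 5*T (V(D, T) = (D + T)*(-5) = -5*D - 5*T)
(-124 + (-8 + 67))**2/(U(-148)/26671 + V(-172, -54)/(-26402)) = (-124 + (-8 + 67))**2/((-2 - 148)/26671 + (-5*(-172) - 5*(-54))/(-26402)) = (-124 + 59)**2/(-150*1/26671 + (860 + 270)*(-1/26402)) = (-65)**2/(-150/26671 + 1130*(-1/26402)) = 4225/(-150/26671 - 565/13201) = 4225/(-17049265/352083871) = 4225*(-352083871/17049265) = -297510870995/3409853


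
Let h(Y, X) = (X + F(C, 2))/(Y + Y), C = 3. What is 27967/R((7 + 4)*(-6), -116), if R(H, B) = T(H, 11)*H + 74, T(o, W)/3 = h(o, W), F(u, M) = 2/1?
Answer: 55934/187 ≈ 299.11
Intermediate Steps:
F(u, M) = 2 (F(u, M) = 2*1 = 2)
h(Y, X) = (2 + X)/(2*Y) (h(Y, X) = (X + 2)/(Y + Y) = (2 + X)/((2*Y)) = (2 + X)*(1/(2*Y)) = (2 + X)/(2*Y))
T(o, W) = 3*(2 + W)/(2*o) (T(o, W) = 3*((2 + W)/(2*o)) = 3*(2 + W)/(2*o))
R(H, B) = 187/2 (R(H, B) = (3*(2 + 11)/(2*H))*H + 74 = ((3/2)*13/H)*H + 74 = (39/(2*H))*H + 74 = 39/2 + 74 = 187/2)
27967/R((7 + 4)*(-6), -116) = 27967/(187/2) = 27967*(2/187) = 55934/187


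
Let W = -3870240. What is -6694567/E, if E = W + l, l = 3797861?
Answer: 6694567/72379 ≈ 92.493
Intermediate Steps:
E = -72379 (E = -3870240 + 3797861 = -72379)
-6694567/E = -6694567/(-72379) = -6694567*(-1/72379) = 6694567/72379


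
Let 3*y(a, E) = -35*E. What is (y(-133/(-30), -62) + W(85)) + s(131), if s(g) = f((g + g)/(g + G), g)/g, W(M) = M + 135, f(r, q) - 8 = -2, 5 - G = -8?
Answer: 370748/393 ≈ 943.38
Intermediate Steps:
G = 13 (G = 5 - 1*(-8) = 5 + 8 = 13)
y(a, E) = -35*E/3 (y(a, E) = (-35*E)/3 = -35*E/3)
f(r, q) = 6 (f(r, q) = 8 - 2 = 6)
W(M) = 135 + M
s(g) = 6/g
(y(-133/(-30), -62) + W(85)) + s(131) = (-35/3*(-62) + (135 + 85)) + 6/131 = (2170/3 + 220) + 6*(1/131) = 2830/3 + 6/131 = 370748/393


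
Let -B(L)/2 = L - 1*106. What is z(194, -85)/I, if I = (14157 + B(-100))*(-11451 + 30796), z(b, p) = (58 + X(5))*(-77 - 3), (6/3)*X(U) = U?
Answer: -968/56367461 ≈ -1.7173e-5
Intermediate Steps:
X(U) = U/2
B(L) = 212 - 2*L (B(L) = -2*(L - 1*106) = -2*(L - 106) = -2*(-106 + L) = 212 - 2*L)
z(b, p) = -4840 (z(b, p) = (58 + (1/2)*5)*(-77 - 3) = (58 + 5/2)*(-80) = (121/2)*(-80) = -4840)
I = 281837305 (I = (14157 + (212 - 2*(-100)))*(-11451 + 30796) = (14157 + (212 + 200))*19345 = (14157 + 412)*19345 = 14569*19345 = 281837305)
z(194, -85)/I = -4840/281837305 = -4840*1/281837305 = -968/56367461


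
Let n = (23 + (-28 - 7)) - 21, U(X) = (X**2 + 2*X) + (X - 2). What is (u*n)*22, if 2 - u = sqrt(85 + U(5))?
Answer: -1452 + 726*sqrt(123) ≈ 6599.7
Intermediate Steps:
U(X) = -2 + X**2 + 3*X (U(X) = (X**2 + 2*X) + (-2 + X) = -2 + X**2 + 3*X)
n = -33 (n = (23 - 35) - 21 = -12 - 21 = -33)
u = 2 - sqrt(123) (u = 2 - sqrt(85 + (-2 + 5**2 + 3*5)) = 2 - sqrt(85 + (-2 + 25 + 15)) = 2 - sqrt(85 + 38) = 2 - sqrt(123) ≈ -9.0905)
(u*n)*22 = ((2 - sqrt(123))*(-33))*22 = (-66 + 33*sqrt(123))*22 = -1452 + 726*sqrt(123)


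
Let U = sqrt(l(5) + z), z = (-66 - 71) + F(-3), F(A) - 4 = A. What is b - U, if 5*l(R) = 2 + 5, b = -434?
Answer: -434 - I*sqrt(3365)/5 ≈ -434.0 - 11.602*I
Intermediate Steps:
F(A) = 4 + A
z = -136 (z = (-66 - 71) + (4 - 3) = -137 + 1 = -136)
l(R) = 7/5 (l(R) = (2 + 5)/5 = (1/5)*7 = 7/5)
U = I*sqrt(3365)/5 (U = sqrt(7/5 - 136) = sqrt(-673/5) = I*sqrt(3365)/5 ≈ 11.602*I)
b - U = -434 - I*sqrt(3365)/5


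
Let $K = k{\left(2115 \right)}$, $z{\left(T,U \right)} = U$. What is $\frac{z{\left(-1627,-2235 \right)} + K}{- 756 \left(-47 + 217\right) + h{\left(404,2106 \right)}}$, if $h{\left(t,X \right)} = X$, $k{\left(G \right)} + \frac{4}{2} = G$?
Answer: $\frac{61}{63207} \approx 0.00096508$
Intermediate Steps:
$k{\left(G \right)} = -2 + G$
$K = 2113$ ($K = -2 + 2115 = 2113$)
$\frac{z{\left(-1627,-2235 \right)} + K}{- 756 \left(-47 + 217\right) + h{\left(404,2106 \right)}} = \frac{-2235 + 2113}{- 756 \left(-47 + 217\right) + 2106} = - \frac{122}{\left(-756\right) 170 + 2106} = - \frac{122}{-128520 + 2106} = - \frac{122}{-126414} = \left(-122\right) \left(- \frac{1}{126414}\right) = \frac{61}{63207}$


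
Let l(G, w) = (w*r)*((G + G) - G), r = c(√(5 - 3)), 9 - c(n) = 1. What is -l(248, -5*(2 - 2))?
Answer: 0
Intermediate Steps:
c(n) = 8 (c(n) = 9 - 1*1 = 9 - 1 = 8)
r = 8
l(G, w) = 8*G*w (l(G, w) = (w*8)*((G + G) - G) = (8*w)*(2*G - G) = (8*w)*G = 8*G*w)
-l(248, -5*(2 - 2)) = -8*248*(-5*(2 - 2)) = -8*248*(-5*0) = -8*248*0 = -1*0 = 0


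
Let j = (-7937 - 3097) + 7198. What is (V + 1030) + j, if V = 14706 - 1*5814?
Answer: 6086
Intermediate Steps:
j = -3836 (j = -11034 + 7198 = -3836)
V = 8892 (V = 14706 - 5814 = 8892)
(V + 1030) + j = (8892 + 1030) - 3836 = 9922 - 3836 = 6086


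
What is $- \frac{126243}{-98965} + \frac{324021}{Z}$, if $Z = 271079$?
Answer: $\frac{66288564462}{26827333235} \approx 2.4709$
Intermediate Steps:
$- \frac{126243}{-98965} + \frac{324021}{Z} = - \frac{126243}{-98965} + \frac{324021}{271079} = \left(-126243\right) \left(- \frac{1}{98965}\right) + 324021 \cdot \frac{1}{271079} = \frac{126243}{98965} + \frac{324021}{271079} = \frac{66288564462}{26827333235}$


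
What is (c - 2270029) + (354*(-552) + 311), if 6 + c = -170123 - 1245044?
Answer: -3880299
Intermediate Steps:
c = -1415173 (c = -6 + (-170123 - 1245044) = -6 - 1415167 = -1415173)
(c - 2270029) + (354*(-552) + 311) = (-1415173 - 2270029) + (354*(-552) + 311) = -3685202 + (-195408 + 311) = -3685202 - 195097 = -3880299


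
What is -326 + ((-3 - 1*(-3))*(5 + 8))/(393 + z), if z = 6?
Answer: -326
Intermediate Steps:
-326 + ((-3 - 1*(-3))*(5 + 8))/(393 + z) = -326 + ((-3 - 1*(-3))*(5 + 8))/(393 + 6) = -326 + ((-3 + 3)*13)/399 = -326 + (0*13)/399 = -326 + (1/399)*0 = -326 + 0 = -326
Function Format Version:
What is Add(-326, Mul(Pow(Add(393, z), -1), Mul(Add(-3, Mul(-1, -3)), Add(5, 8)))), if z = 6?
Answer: -326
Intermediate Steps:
Add(-326, Mul(Pow(Add(393, z), -1), Mul(Add(-3, Mul(-1, -3)), Add(5, 8)))) = Add(-326, Mul(Pow(Add(393, 6), -1), Mul(Add(-3, Mul(-1, -3)), Add(5, 8)))) = Add(-326, Mul(Pow(399, -1), Mul(Add(-3, 3), 13))) = Add(-326, Mul(Rational(1, 399), Mul(0, 13))) = Add(-326, Mul(Rational(1, 399), 0)) = Add(-326, 0) = -326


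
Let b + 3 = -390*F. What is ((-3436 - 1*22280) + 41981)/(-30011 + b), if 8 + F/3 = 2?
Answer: -16265/22994 ≈ -0.70736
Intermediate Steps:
F = -18 (F = -24 + 3*2 = -24 + 6 = -18)
b = 7017 (b = -3 - 390*(-18) = -3 + 7020 = 7017)
((-3436 - 1*22280) + 41981)/(-30011 + b) = ((-3436 - 1*22280) + 41981)/(-30011 + 7017) = ((-3436 - 22280) + 41981)/(-22994) = (-25716 + 41981)*(-1/22994) = 16265*(-1/22994) = -16265/22994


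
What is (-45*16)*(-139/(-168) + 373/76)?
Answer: -549210/133 ≈ -4129.4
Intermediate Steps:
(-45*16)*(-139/(-168) + 373/76) = -720*(-139*(-1/168) + 373*(1/76)) = -720*(139/168 + 373/76) = -720*18307/3192 = -549210/133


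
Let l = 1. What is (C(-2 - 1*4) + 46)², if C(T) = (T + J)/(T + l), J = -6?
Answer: 58564/25 ≈ 2342.6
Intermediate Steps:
C(T) = (-6 + T)/(1 + T) (C(T) = (T - 6)/(T + 1) = (-6 + T)/(1 + T))
(C(-2 - 1*4) + 46)² = ((-6 + (-2 - 1*4))/(1 + (-2 - 1*4)) + 46)² = ((-6 + (-2 - 4))/(1 + (-2 - 4)) + 46)² = ((-6 - 6)/(1 - 6) + 46)² = (-12/(-5) + 46)² = (-⅕*(-12) + 46)² = (12/5 + 46)² = (242/5)² = 58564/25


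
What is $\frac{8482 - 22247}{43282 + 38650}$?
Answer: $- \frac{13765}{81932} \approx -0.16801$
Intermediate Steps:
$\frac{8482 - 22247}{43282 + 38650} = - \frac{13765}{81932}$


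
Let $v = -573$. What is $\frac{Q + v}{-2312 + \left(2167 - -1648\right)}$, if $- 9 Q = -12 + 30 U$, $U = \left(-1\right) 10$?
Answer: $- \frac{1615}{4509} \approx -0.35817$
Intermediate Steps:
$U = -10$
$Q = \frac{104}{3}$ ($Q = - \frac{-12 + 30 \left(-10\right)}{9} = - \frac{-12 - 300}{9} = \left(- \frac{1}{9}\right) \left(-312\right) = \frac{104}{3} \approx 34.667$)
$\frac{Q + v}{-2312 + \left(2167 - -1648\right)} = \frac{\frac{104}{3} - 573}{-2312 + \left(2167 - -1648\right)} = - \frac{1615}{3 \left(-2312 + \left(2167 + 1648\right)\right)} = - \frac{1615}{3 \left(-2312 + 3815\right)} = - \frac{1615}{3 \cdot 1503} = \left(- \frac{1615}{3}\right) \frac{1}{1503} = - \frac{1615}{4509}$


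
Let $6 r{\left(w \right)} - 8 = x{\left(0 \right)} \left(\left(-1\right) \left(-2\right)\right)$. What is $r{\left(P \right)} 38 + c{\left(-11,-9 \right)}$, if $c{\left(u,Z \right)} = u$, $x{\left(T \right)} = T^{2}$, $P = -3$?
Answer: $\frac{119}{3} \approx 39.667$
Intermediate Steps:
$r{\left(w \right)} = \frac{4}{3}$ ($r{\left(w \right)} = \frac{4}{3} + \frac{0^{2} \left(\left(-1\right) \left(-2\right)\right)}{6} = \frac{4}{3} + \frac{0 \cdot 2}{6} = \frac{4}{3} + \frac{1}{6} \cdot 0 = \frac{4}{3} + 0 = \frac{4}{3}$)
$r{\left(P \right)} 38 + c{\left(-11,-9 \right)} = \frac{4}{3} \cdot 38 - 11 = \frac{152}{3} - 11 = \frac{119}{3}$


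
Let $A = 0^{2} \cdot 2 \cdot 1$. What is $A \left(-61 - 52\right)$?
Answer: $0$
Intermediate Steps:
$A = 0$ ($A = 0 \cdot 2 \cdot 1 = 0 \cdot 1 = 0$)
$A \left(-61 - 52\right) = 0 \left(-61 - 52\right) = 0 \left(-113\right) = 0$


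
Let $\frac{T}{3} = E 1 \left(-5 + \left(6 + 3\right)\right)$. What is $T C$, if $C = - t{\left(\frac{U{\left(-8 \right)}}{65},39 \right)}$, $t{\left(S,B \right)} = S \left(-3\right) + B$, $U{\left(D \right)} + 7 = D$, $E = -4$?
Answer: $\frac{24768}{13} \approx 1905.2$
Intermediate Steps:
$U{\left(D \right)} = -7 + D$
$t{\left(S,B \right)} = B - 3 S$ ($t{\left(S,B \right)} = - 3 S + B = B - 3 S$)
$T = -48$ ($T = 3 \left(-4\right) 1 \left(-5 + \left(6 + 3\right)\right) = 3 \left(- 4 \left(-5 + 9\right)\right) = 3 \left(\left(-4\right) 4\right) = 3 \left(-16\right) = -48$)
$C = - \frac{516}{13}$ ($C = - (39 - 3 \frac{-7 - 8}{65}) = - (39 - 3 \left(\left(-15\right) \frac{1}{65}\right)) = - (39 - - \frac{9}{13}) = - (39 + \frac{9}{13}) = \left(-1\right) \frac{516}{13} = - \frac{516}{13} \approx -39.692$)
$T C = \left(-48\right) \left(- \frac{516}{13}\right) = \frac{24768}{13}$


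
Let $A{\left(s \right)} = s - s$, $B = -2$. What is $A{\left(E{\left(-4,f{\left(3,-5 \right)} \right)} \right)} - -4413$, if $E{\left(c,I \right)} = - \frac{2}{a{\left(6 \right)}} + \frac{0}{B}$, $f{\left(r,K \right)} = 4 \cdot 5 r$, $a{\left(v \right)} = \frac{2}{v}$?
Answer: $4413$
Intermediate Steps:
$f{\left(r,K \right)} = 20 r$
$E{\left(c,I \right)} = -6$ ($E{\left(c,I \right)} = - \frac{2}{2 \cdot \frac{1}{6}} + \frac{0}{-2} = - \frac{2}{2 \cdot \frac{1}{6}} + 0 \left(- \frac{1}{2}\right) = - 2 \frac{1}{\frac{1}{3}} + 0 = \left(-2\right) 3 + 0 = -6 + 0 = -6$)
$A{\left(s \right)} = 0$
$A{\left(E{\left(-4,f{\left(3,-5 \right)} \right)} \right)} - -4413 = 0 - -4413 = 0 + 4413 = 4413$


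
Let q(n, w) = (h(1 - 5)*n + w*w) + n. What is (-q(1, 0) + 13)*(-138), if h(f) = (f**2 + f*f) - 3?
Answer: 2346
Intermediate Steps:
h(f) = -3 + 2*f**2 (h(f) = (f**2 + f**2) - 3 = 2*f**2 - 3 = -3 + 2*f**2)
q(n, w) = w**2 + 30*n (q(n, w) = ((-3 + 2*(1 - 5)**2)*n + w*w) + n = ((-3 + 2*(-4)**2)*n + w**2) + n = ((-3 + 2*16)*n + w**2) + n = ((-3 + 32)*n + w**2) + n = (29*n + w**2) + n = (w**2 + 29*n) + n = w**2 + 30*n)
(-q(1, 0) + 13)*(-138) = (-(0**2 + 30*1) + 13)*(-138) = (-(0 + 30) + 13)*(-138) = (-1*30 + 13)*(-138) = (-30 + 13)*(-138) = -17*(-138) = 2346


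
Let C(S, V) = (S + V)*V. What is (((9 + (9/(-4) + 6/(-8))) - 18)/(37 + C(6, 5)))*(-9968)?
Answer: 29904/23 ≈ 1300.2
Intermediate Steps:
C(S, V) = V*(S + V)
(((9 + (9/(-4) + 6/(-8))) - 18)/(37 + C(6, 5)))*(-9968) = (((9 + (9/(-4) + 6/(-8))) - 18)/(37 + 5*(6 + 5)))*(-9968) = (((9 + (9*(-¼) + 6*(-⅛))) - 18)/(37 + 5*11))*(-9968) = (((9 + (-9/4 - ¾)) - 18)/(37 + 55))*(-9968) = (((9 - 3) - 18)/92)*(-9968) = ((6 - 18)*(1/92))*(-9968) = -12*1/92*(-9968) = -3/23*(-9968) = 29904/23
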